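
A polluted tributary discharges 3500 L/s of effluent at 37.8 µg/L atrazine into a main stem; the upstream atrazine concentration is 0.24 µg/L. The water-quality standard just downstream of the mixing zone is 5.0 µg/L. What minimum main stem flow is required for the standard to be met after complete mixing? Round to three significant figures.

Set C_mix = 5.0: (Q·0.2400 + 3500·37.80) / (Q + 3500) = 5.0
→ Q = 3500·(37.80 − 5.0)/(5.0 − 0.2400) = 24120 L/s.

24100 L/s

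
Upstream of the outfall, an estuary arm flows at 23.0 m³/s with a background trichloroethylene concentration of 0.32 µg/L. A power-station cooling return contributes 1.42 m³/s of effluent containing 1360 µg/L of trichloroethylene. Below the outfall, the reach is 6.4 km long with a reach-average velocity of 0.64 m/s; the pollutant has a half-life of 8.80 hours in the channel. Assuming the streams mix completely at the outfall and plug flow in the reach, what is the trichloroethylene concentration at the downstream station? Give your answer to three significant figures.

63.8 µg/L

Flow-weighted average: C = (23.00·0.3200 + 1.420·1360) / 24.42 = 1939/24.42 = 79.38 µg/L.
Travel time t = 6.4·1000 / 0.64 = 10000 s = 2.778 h.
Half-life 8.80 h → k = ln 2 / 8.80 = 0.07877 h⁻¹ = 1.890 d⁻¹.
Applying C = C₀e^(−kt): 79.38 × 0.8035 = 63.78 µg/L.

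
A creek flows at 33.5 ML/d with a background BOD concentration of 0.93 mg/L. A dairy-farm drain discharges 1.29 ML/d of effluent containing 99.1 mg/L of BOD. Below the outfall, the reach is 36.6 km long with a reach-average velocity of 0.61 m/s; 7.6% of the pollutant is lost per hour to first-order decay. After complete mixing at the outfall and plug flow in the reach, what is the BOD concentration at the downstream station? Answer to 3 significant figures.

Conservation of mass: C = (33.50·0.9300 + 1.290·99.10) / 34.79 = 159.0/34.79 = 4.570 mg/L.
Travel time t = 36.6·1000 / 0.61 = 60000 s = 16.67 h.
7.6%/h lost → k = −ln(1 − 0.076) = 0.07904 h⁻¹.
Applying C = C₀e^(−kt): 4.570 × 0.2678 = 1.224 mg/L.

1.22 mg/L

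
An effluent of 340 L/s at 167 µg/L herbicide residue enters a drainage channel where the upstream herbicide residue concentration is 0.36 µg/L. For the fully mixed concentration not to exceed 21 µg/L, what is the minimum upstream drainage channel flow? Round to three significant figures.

Set C_mix = 21: (Q·0.3600 + 340.0·167.0) / (Q + 340.0) = 21
→ Q = 340.0·(167.0 − 21)/(21 − 0.3600) = 2405 L/s.

2410 L/s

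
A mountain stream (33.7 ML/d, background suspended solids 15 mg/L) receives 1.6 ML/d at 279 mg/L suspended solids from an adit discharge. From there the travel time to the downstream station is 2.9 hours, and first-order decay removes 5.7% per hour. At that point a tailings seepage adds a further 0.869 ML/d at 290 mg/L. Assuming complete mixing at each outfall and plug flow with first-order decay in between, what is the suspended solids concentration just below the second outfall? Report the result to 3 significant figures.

Mass balance: C = (33.70·15.00 + 1.600·279.0) / 35.30 = 951.9/35.30 = 26.97 mg/L; combined flow 35.30 ML/d.
5.7%/h lost → k = −ln(1 − 0.057) = 0.05869 h⁻¹.
Decay over the reach: 26.97·exp(−kt) = 26.97·0.8435 = 22.75 mg/L.
Second outfall: C = (35.30·22.75 + 0.8690·290.0)/36.17 = 29.17 mg/L.

29.2 mg/L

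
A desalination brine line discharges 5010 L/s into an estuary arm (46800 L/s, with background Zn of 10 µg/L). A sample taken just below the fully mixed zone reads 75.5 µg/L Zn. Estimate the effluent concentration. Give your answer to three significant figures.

Mass balance: 46800·10.00 + 5010·Cₑ = 51810·75.50
→ Cₑ = (51810·75.50 − 46800·10.00) / 5010 = 687.4 µg/L.

687 µg/L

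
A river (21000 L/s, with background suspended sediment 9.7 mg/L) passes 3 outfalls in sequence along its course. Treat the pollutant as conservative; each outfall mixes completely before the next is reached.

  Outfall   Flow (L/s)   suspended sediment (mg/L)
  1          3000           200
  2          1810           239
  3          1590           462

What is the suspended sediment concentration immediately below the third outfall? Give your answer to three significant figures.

After outfall 1: Q = 21000 + 3000 = 24000 L/s; C = (21000·9.700 + 3000·200.0)/24000 = 33.49 mg/L.
After outfall 2: Q = 24000 + 1810 = 25810 L/s; C = (24000·33.49 + 1810·239.0)/25810 = 47.90 mg/L.
After outfall 3: Q = 25810 + 1590 = 27400 L/s; C = (25810·47.90 + 1590·462.0)/27400 = 71.93 mg/L.

71.9 mg/L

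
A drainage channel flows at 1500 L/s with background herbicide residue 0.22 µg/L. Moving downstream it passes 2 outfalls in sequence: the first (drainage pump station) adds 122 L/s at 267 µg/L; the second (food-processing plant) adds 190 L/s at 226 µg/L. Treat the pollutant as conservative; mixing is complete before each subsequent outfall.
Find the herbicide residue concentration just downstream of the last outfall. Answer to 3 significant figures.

Outfall 1: combined Q = 1622 L/s; C = (1500·0.2200 + 122.0·267.0)/1622 = 20.29 µg/L.
Outfall 2: combined Q = 1812 L/s; C = (1622·20.29 + 190.0·226.0)/1812 = 41.86 µg/L.

41.9 µg/L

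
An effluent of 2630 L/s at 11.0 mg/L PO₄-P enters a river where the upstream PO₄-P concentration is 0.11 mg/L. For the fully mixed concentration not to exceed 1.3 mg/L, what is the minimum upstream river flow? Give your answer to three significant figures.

Set C_mix = 1.3: (Q·0.1100 + 2630·11.00) / (Q + 2630) = 1.3
→ Q = 2630·(11.00 − 1.3)/(1.3 − 0.1100) = 21440 L/s.

21400 L/s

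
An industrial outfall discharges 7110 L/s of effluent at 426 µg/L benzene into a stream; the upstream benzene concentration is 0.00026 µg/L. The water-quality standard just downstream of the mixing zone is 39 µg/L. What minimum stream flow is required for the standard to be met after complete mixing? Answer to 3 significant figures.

Set C_mix = 39: (Q·0.0002600 + 7110·426.0) / (Q + 7110) = 39
→ Q = 7110·(426.0 − 39)/(39 − 0.0002600) = 70550 L/s.

70600 L/s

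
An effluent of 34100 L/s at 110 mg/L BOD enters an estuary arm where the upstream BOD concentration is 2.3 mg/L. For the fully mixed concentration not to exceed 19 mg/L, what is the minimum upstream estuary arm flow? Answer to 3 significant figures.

186000 L/s

Set C_mix = 19: (Q·2.300 + 34100·110.0) / (Q + 34100) = 19
→ Q = 34100·(110.0 − 19)/(19 − 2.300) = 185800 L/s.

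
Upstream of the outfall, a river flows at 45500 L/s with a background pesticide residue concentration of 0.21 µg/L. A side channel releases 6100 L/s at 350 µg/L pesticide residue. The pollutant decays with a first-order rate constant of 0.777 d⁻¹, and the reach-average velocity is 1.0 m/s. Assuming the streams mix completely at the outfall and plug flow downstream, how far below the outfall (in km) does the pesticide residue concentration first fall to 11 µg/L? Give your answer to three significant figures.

Flow-weighted average: C = (45500·0.2100 + 6100·350.0) / 51600 = 2145000/51600 = 41.56 µg/L.
Set 41.56·exp(−k·t) = 11 → t = ln(41.56/11)/k = 147800 s = 41.06 h.
Distance = v·t = 1.0·147800 = 147800 m = 147.8 km.

148 km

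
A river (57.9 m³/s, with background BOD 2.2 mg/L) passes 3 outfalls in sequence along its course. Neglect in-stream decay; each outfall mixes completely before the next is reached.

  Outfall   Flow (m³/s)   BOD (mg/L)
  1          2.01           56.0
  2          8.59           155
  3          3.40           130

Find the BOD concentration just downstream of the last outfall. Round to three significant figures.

Outfall 1: combined Q = 59.91 m³/s; C = (57.90·2.200 + 2.010·56.00)/59.91 = 4.005 mg/L.
Outfall 2: combined Q = 68.50 m³/s; C = (59.91·4.005 + 8.590·155.0)/68.50 = 22.94 mg/L.
Outfall 3: combined Q = 71.90 m³/s; C = (68.50·22.94 + 3.400·130.0)/71.90 = 28.00 mg/L.

28.0 mg/L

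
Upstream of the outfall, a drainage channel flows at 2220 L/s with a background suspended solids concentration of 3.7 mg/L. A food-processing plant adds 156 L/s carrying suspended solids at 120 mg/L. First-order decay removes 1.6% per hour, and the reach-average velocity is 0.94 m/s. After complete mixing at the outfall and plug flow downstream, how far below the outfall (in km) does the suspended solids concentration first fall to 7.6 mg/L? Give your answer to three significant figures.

Flow-weighted average: C = (2220·3.700 + 156.0·120.0) / 2376 = 26930/2376 = 11.34 mg/L.
1.6%/h lost → k = −ln(1 − 0.016) = 0.01613 h⁻¹.
Set 11.34·exp(−k·t) = 7.6 → t = ln(11.34/7.6)/k = 89240 s = 24.79 h.
Distance = v·t = 0.94·89240 = 83880 m = 83.88 km.

83.9 km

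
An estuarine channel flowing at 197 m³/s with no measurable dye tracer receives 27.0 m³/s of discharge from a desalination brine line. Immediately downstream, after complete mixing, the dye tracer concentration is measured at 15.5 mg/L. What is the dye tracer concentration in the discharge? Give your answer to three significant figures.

129 mg/L

Mass balance: 197.0·0 + 27.00·Cₑ = 224.0·15.50
→ Cₑ = (224.0·15.50 − 197.0·0) / 27.00 = 128.6 mg/L.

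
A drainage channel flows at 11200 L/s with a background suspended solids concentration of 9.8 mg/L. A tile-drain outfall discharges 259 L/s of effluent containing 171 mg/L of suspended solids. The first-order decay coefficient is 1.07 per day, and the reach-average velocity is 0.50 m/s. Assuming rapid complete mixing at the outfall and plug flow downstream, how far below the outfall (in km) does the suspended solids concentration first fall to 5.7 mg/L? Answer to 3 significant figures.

Flow-weighted average: C = (11200·9.800 + 259.0·171.0) / 11460 = 154000/11460 = 13.44 mg/L.
Set 13.44·exp(−k·t) = 5.7 → t = ln(13.44/5.7)/k = 69280 s = 19.25 h.
Distance = v·t = 0.50·69280 = 34640 m = 34.64 km.

34.6 km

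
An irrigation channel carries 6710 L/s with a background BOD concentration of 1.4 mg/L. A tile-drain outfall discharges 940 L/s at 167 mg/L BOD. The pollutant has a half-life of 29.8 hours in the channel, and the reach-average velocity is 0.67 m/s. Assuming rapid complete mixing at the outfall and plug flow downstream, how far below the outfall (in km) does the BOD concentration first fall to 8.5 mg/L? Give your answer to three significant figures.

Mass balance: C = (6710·1.400 + 940.0·167.0) / 7650 = 166400/7650 = 21.75 mg/L.
Half-life 29.8 h → k = ln 2 / 29.8 = 0.02326 h⁻¹ = 0.5582 d⁻¹.
Set 21.75·exp(−k·t) = 8.5 → t = ln(21.75/8.5)/k = 145400 s = 40.39 h.
Distance = v·t = 0.67·145400 = 97420 m = 97.42 km.

97.4 km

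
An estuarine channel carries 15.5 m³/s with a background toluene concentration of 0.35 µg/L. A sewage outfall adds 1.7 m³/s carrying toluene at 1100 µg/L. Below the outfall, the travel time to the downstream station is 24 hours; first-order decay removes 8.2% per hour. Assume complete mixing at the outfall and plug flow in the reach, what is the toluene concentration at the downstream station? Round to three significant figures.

Mass balance: C = (15.50·0.3500 + 1.700·1100) / 17.20 = 1875/17.20 = 109.0 µg/L.
8.2%/h lost → k = −ln(1 − 0.082) = 0.08556 h⁻¹.
Applying C = C₀e^(−kt): 109.0 × 0.1283 = 13.99 µg/L.

14.0 µg/L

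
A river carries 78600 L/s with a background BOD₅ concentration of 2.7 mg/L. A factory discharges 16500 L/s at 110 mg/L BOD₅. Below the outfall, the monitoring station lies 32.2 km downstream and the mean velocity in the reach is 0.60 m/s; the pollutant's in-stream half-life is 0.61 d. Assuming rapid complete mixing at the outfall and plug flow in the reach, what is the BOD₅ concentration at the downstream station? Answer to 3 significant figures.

10.5 mg/L

Mixed concentration C = ΣQC/ΣQ = (78600·2.700 + 16500·110.0) / 95100 = 2027000/95100 = 21.32 mg/L.
Travel time t = 32.2·1000 / 0.60 = 53670 s = 14.91 h.
Half-life 0.61 d → k = ln 2 / 0.61 = 1.136 d⁻¹.
First-order decay: C = 21.32·exp(−k·t) = 21.32·0.4937 = 10.52 mg/L.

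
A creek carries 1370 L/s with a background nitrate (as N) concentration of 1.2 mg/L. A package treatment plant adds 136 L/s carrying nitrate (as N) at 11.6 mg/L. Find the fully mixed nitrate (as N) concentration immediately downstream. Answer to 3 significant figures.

2.14 mg/L

Mixed concentration C = ΣQC/ΣQ = (1370·1.200 + 136.0·11.60) / 1506 = 3222/1506 = 2.139 mg/L.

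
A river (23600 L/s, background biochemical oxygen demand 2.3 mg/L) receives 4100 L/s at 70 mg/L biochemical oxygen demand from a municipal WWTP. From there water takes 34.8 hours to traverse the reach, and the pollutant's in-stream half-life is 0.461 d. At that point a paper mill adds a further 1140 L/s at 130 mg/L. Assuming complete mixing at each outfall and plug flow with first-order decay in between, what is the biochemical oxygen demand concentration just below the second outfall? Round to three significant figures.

Flow-weighted average: C = (23600·2.300 + 4100·70.00) / 27700 = 341300/27700 = 12.32 mg/L; combined flow 27700 L/s.
Half-life 0.461 d → k = ln 2 / 0.461 = 1.504 d⁻¹.
First-order decay: C = 12.32·exp(−k·t) = 12.32·0.1130 = 1.392 mg/L.
At the second outfall, C = (27700·1.392 + 1140·130.0) / (27700 + 1140) = 6.476 mg/L.

6.48 mg/L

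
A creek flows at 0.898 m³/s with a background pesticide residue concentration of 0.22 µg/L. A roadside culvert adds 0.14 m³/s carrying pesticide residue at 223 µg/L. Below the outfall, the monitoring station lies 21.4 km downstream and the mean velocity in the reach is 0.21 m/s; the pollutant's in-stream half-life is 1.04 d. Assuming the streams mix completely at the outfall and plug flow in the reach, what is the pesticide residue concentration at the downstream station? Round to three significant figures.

Flow-weighted average: C = (0.8980·0.2200 + 0.1400·223.0) / 1.038 = 31.42/1.038 = 30.27 µg/L.
Travel time t = 21.4·1000 / 0.21 = 101900 s = 28.31 h.
Half-life 1.04 d → k = ln 2 / 1.04 = 0.6665 d⁻¹.
Applying C = C₀e^(−kt): 30.27 × 0.4556 = 13.79 µg/L.

13.8 µg/L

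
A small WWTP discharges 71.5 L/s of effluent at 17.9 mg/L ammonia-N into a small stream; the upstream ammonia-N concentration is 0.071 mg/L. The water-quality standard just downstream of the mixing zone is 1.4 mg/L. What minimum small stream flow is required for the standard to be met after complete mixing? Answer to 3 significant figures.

888 L/s

Set C_mix = 1.4: (Q·0.07100 + 71.50·17.90) / (Q + 71.50) = 1.4
→ Q = 71.50·(17.90 − 1.4)/(1.4 − 0.07100) = 887.7 L/s.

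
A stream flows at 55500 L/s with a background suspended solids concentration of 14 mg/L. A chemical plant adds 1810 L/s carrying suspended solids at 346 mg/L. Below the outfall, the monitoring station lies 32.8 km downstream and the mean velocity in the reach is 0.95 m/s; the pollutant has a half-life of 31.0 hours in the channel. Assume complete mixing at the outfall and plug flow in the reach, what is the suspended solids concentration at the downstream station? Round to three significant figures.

Flow-weighted average: C = (55500·14.00 + 1810·346.0) / 57310 = 1403000/57310 = 24.49 mg/L.
Travel time t = 32.8·1000 / 0.95 = 34530 s = 9.591 h.
Half-life 31.0 h → k = ln 2 / 31.0 = 0.02236 h⁻¹ = 0.5366 d⁻¹.
Decay over the reach: 24.49·exp(−kt) = 24.49·0.8070 = 19.76 mg/L.

19.8 mg/L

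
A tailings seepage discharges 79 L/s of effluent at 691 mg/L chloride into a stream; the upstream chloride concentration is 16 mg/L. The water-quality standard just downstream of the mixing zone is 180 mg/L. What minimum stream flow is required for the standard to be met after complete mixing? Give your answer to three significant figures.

246 L/s

Set C_mix = 180: (Q·16.00 + 79.00·691.0) / (Q + 79.00) = 180
→ Q = 79.00·(691.0 − 180)/(180 − 16.00) = 246.2 L/s.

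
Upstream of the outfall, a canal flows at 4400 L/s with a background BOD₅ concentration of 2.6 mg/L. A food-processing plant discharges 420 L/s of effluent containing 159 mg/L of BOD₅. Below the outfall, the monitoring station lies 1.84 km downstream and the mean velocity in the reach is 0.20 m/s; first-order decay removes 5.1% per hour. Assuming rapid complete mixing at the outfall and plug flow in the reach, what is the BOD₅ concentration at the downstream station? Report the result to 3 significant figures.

After mixing, C = (4400·2.600 + 420.0·159.0) / 4820 = 78220/4820 = 16.23 mg/L.
Travel time t = 1.84·1000 / 0.20 = 9200 s = 2.556 h.
5.1%/h lost → k = −ln(1 − 0.051) = 0.05235 h⁻¹.
First-order decay: C = 16.23·exp(−k·t) = 16.23·0.8748 = 14.20 mg/L.

14.2 mg/L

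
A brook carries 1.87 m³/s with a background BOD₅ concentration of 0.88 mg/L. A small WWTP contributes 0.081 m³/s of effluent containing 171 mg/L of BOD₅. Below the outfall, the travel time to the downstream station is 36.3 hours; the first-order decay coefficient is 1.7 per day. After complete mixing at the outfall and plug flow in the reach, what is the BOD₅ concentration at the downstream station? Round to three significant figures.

0.607 mg/L

Flow-weighted average: C = (1.870·0.8800 + 0.08100·171.0) / 1.951 = 15.50/1.951 = 7.943 mg/L.
Applying C = C₀e^(−kt): 7.943 × 0.07644 = 0.6072 mg/L.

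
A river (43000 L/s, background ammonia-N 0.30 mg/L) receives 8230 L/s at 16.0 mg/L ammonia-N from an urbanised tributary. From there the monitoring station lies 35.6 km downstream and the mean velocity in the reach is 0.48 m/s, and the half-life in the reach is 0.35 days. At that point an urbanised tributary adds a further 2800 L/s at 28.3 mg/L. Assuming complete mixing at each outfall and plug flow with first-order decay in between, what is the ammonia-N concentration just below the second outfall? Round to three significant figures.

1.96 mg/L

Mixed concentration C = ΣQC/ΣQ = (43000·0.3000 + 8230·16.00) / 51230 = 144600/51230 = 2.822 mg/L; combined flow 51230 L/s.
Travel time t = 35.6·1000 / 0.48 = 74170 s = 20.60 h.
Half-life 0.35 d → k = ln 2 / 0.35 = 1.980 d⁻¹.
First-order decay: C = 2.822·exp(−k·t) = 2.822·0.1827 = 0.5156 mg/L.
At the second outfall, C = (51230·0.5156 + 2800·28.30) / (51230 + 2800) = 1.955 mg/L.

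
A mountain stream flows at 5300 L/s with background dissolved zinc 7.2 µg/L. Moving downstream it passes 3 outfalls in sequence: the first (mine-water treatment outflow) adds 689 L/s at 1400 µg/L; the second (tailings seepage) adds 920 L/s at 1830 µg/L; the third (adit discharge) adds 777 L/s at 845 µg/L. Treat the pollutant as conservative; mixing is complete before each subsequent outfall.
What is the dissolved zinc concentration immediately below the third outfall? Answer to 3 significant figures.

After outfall 1: Q = 5300 + 689.0 = 5989 L/s; C = (5300·7.200 + 689.0·1400)/5989 = 167.4 µg/L.
After outfall 2: Q = 5989 + 920.0 = 6909 L/s; C = (5989·167.4 + 920.0·1830)/6909 = 388.8 µg/L.
After outfall 3: Q = 6909 + 777.0 = 7686 L/s; C = (6909·388.8 + 777.0·845.0)/7686 = 434.9 µg/L.

435 µg/L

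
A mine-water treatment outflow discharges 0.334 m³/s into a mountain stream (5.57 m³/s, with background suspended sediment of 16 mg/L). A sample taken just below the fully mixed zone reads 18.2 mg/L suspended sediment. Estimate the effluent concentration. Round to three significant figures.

54.9 mg/L

Mass balance: 5.570·16.00 + 0.3340·Cₑ = 5.904·18.20
→ Cₑ = (5.904·18.20 − 5.570·16.00) / 0.3340 = 54.89 mg/L.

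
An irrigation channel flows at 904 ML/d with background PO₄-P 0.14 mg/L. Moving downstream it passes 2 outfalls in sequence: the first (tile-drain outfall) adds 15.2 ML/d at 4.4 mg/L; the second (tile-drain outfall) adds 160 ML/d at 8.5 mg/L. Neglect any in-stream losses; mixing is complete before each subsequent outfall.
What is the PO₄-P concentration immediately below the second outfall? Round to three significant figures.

1.44 mg/L

Outfall 1: combined Q = 919.2 ML/d; C = (904.0·0.1400 + 15.20·4.400)/919.2 = 0.2104 mg/L.
Outfall 2: combined Q = 1079 ML/d; C = (919.2·0.2104 + 160.0·8.500)/1079 = 1.439 mg/L.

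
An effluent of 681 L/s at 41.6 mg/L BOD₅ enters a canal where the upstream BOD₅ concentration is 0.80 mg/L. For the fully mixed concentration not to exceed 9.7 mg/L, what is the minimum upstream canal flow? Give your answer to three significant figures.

Set C_mix = 9.7: (Q·0.8000 + 681.0·41.60) / (Q + 681.0) = 9.7
→ Q = 681.0·(41.60 − 9.7)/(9.7 − 0.8000) = 2441 L/s.

2440 L/s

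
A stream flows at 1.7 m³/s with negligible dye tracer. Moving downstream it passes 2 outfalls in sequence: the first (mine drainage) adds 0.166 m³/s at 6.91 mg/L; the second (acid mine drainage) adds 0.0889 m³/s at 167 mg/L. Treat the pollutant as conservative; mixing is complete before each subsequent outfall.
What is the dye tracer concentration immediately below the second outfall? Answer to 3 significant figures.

8.18 mg/L

Below outfall 1: Q → 1.866 m³/s, C = (1.700·0 + 0.1660·6.910)/1.866 = 0.6147 mg/L.
Below outfall 2: Q → 1.955 m³/s, C = (1.866·0.6147 + 0.08890·167.0)/1.955 = 8.181 mg/L.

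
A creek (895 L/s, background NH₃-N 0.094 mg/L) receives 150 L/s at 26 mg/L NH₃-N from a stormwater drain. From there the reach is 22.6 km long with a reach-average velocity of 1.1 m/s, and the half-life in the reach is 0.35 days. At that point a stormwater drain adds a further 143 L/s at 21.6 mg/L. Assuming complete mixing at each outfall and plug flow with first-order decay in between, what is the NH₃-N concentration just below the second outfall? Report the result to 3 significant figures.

4.69 mg/L

Mixed concentration C = ΣQC/ΣQ = (895.0·0.09400 + 150.0·26.00) / 1045 = 3984/1045 = 3.813 mg/L; combined flow 1045 L/s.
Travel time t = 22.6·1000 / 1.1 = 20550 s = 5.707 h.
Half-life 0.35 d → k = ln 2 / 0.35 = 1.980 d⁻¹.
Decay over the reach: 3.813·exp(−kt) = 3.813·0.6244 = 2.381 mg/L.
At the second outfall, C = (1045·2.381 + 143.0·21.60) / (1045 + 143.0) = 4.694 mg/L.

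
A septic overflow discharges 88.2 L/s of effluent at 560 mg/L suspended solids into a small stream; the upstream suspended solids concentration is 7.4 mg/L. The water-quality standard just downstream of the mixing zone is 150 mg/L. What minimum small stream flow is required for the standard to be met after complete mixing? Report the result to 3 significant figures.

Set C_mix = 150: (Q·7.400 + 88.20·560.0) / (Q + 88.20) = 150
→ Q = 88.20·(560.0 − 150)/(150 − 7.400) = 253.6 L/s.

254 L/s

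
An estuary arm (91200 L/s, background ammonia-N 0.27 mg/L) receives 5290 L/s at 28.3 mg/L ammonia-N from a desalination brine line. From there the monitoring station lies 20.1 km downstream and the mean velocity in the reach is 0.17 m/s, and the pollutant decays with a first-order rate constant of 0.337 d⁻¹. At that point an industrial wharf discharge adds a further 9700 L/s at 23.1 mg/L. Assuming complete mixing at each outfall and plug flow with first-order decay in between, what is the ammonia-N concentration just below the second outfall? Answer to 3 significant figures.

Flow-weighted average: C = (91200·0.2700 + 5290·28.30) / 96490 = 174300/96490 = 1.807 mg/L; combined flow 96490 L/s.
Travel time t = 20.1·1000 / 0.17 = 118200 s = 32.84 h.
Decay over the reach: 1.807·exp(−kt) = 1.807·0.6305 = 1.139 mg/L.
Second outfall: C = (96490·1.139 + 9700·23.10)/106200 = 3.145 mg/L.

3.15 mg/L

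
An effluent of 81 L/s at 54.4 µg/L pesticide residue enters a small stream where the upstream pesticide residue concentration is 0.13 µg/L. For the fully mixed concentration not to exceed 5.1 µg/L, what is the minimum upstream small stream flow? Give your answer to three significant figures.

803 L/s

Set C_mix = 5.1: (Q·0.1300 + 81.00·54.40) / (Q + 81.00) = 5.1
→ Q = 81.00·(54.40 − 5.1)/(5.1 − 0.1300) = 803.5 L/s.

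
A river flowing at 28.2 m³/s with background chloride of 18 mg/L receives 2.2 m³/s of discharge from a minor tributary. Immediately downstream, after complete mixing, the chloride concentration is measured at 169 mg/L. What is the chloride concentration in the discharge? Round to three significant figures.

2100 mg/L

Mass balance: 28.20·18.00 + 2.200·Cₑ = 30.40·169.0
→ Cₑ = (30.40·169.0 − 28.20·18.00) / 2.200 = 2105 mg/L.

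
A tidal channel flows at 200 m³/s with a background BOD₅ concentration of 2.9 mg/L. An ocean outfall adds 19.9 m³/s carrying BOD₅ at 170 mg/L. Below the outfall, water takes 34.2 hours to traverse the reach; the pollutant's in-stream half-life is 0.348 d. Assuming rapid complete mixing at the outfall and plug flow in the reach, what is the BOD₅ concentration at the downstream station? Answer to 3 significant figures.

1.05 mg/L

Flow-weighted average: C = (200.0·2.900 + 19.90·170.0) / 219.9 = 3963/219.9 = 18.02 mg/L.
Half-life 0.348 d → k = ln 2 / 0.348 = 1.992 d⁻¹.
First-order decay: C = 18.02·exp(−k·t) = 18.02·0.05852 = 1.055 mg/L.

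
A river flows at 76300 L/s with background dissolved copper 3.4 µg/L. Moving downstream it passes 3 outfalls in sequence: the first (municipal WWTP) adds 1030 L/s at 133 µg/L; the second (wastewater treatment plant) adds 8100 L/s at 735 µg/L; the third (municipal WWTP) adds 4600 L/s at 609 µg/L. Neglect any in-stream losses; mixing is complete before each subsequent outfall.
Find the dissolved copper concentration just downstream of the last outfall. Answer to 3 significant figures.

Below outfall 1: Q → 77330 L/s, C = (76300·3.400 + 1030·133.0)/77330 = 5.126 µg/L.
Below outfall 2: Q → 85430 L/s, C = (77330·5.126 + 8100·735.0)/85430 = 74.33 µg/L.
Below outfall 3: Q → 90030 L/s, C = (85430·74.33 + 4600·609.0)/90030 = 101.6 µg/L.

102 µg/L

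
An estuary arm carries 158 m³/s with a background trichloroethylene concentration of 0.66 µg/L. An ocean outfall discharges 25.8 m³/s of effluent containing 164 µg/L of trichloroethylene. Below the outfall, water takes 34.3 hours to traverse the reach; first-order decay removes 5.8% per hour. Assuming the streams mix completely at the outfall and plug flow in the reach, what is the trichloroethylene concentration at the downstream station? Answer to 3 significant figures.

3.04 µg/L

After mixing, C = (158.0·0.6600 + 25.80·164.0) / 183.8 = 4335/183.8 = 23.59 µg/L.
5.8%/h lost → k = −ln(1 − 0.058) = 0.05975 h⁻¹.
First-order decay: C = 23.59·exp(−k·t) = 23.59·0.1288 = 3.038 µg/L.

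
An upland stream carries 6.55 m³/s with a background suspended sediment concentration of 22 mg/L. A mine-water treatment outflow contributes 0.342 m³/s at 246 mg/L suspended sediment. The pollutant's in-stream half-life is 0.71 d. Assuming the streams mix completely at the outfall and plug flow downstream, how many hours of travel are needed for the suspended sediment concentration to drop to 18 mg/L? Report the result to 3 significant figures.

Flow-weighted average: C = (6.550·22.00 + 0.3420·246.0) / 6.892 = 228.2/6.892 = 33.12 mg/L.
Half-life 0.71 d → k = ln 2 / 0.71 = 0.9763 d⁻¹.
33.12·exp(−k·t) = 18 → t = ln(33.12/18)/k = 53950 s = 14.99 h.

15.0 h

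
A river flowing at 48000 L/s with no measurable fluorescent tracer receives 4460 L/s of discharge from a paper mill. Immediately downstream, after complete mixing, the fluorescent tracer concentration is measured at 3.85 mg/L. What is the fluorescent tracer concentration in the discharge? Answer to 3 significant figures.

45.3 mg/L

Mass balance: 48000·0 + 4460·Cₑ = 52460·3.850
→ Cₑ = (52460·3.850 − 48000·0) / 4460 = 45.28 mg/L.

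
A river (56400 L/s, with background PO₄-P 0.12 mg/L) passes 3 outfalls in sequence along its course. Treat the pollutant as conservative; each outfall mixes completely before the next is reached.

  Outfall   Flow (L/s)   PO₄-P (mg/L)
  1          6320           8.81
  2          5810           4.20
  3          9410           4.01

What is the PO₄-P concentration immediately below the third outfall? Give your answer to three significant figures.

Outfall 1: combined Q = 62720 L/s; C = (56400·0.1200 + 6320·8.810)/62720 = 0.9957 mg/L.
Outfall 2: combined Q = 68530 L/s; C = (62720·0.9957 + 5810·4.200)/68530 = 1.267 mg/L.
Outfall 3: combined Q = 77940 L/s; C = (68530·1.267 + 9410·4.010)/77940 = 1.598 mg/L.

1.60 mg/L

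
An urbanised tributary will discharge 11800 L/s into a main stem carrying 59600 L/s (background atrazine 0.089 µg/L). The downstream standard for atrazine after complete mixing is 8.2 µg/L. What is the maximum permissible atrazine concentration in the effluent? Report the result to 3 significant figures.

At the limit, (Qr·Cr + Qe·Cₑ)/(Qr + Qe) = 8.2:
Cₑ = (71400·8.2 − 59600·0.08900) / 11800 = 49.17 µg/L.

49.2 µg/L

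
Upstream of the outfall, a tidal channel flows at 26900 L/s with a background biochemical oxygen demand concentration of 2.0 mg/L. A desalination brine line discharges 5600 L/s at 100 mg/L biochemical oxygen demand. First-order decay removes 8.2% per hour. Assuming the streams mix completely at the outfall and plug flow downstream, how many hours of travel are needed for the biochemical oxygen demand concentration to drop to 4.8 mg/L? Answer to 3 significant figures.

16.0 h

After mixing, C = (26900·2.000 + 5600·100.0) / 32500 = 613800/32500 = 18.89 mg/L.
8.2%/h lost → k = −ln(1 − 0.082) = 0.08556 h⁻¹.
18.89·exp(−k·t) = 4.8 → t = ln(18.89/4.8)/k = 57640 s = 16.01 h.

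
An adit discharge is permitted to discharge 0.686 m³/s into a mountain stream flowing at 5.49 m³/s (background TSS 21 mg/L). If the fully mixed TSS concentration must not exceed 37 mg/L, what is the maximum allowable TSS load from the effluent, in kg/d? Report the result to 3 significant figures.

9780 kg/d

Mass balance at the limit: 5.490·21.00 + 0.6860·Cₑ = 6.176·37 → Cₑ = 165.0 mg/L.
Load = 0.6860 m³/s × 165.0 g/m³ × 86 400 s/d = 9782 kg/d.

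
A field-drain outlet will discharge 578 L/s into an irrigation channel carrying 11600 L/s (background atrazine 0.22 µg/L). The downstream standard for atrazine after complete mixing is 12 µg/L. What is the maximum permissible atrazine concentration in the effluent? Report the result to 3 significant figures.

248 µg/L

At the limit, (Qr·Cr + Qe·Cₑ)/(Qr + Qe) = 12:
Cₑ = (12180·12 − 11600·0.2200) / 578.0 = 248.4 µg/L.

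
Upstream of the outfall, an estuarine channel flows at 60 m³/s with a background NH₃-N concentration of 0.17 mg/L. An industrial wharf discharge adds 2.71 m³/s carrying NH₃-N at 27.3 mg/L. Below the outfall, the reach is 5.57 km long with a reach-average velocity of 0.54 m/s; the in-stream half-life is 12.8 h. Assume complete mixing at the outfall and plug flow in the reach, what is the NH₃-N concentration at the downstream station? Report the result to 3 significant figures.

1.15 mg/L

Conservation of mass: C = (60.00·0.1700 + 2.710·27.30) / 62.71 = 84.18/62.71 = 1.342 mg/L.
Travel time t = 5.57·1000 / 0.54 = 10310 s = 2.865 h.
Half-life 12.8 h → k = ln 2 / 12.8 = 0.05415 h⁻¹ = 1.300 d⁻¹.
Applying C = C₀e^(−kt): 1.342 × 0.8563 = 1.149 mg/L.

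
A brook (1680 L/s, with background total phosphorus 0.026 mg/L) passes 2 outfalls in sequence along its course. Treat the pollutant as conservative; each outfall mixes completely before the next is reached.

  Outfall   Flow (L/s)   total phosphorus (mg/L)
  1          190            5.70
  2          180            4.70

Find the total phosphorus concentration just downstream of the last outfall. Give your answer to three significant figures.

After outfall 1: Q = 1680 + 190.0 = 1870 L/s; C = (1680·0.02600 + 190.0·5.700)/1870 = 0.6025 mg/L.
After outfall 2: Q = 1870 + 180.0 = 2050 L/s; C = (1870·0.6025 + 180.0·4.700)/2050 = 0.9623 mg/L.

0.962 mg/L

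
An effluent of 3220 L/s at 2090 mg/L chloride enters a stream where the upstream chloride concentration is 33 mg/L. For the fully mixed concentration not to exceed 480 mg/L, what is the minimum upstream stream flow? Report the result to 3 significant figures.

11600 L/s

Set C_mix = 480: (Q·33.00 + 3220·2090) / (Q + 3220) = 480
→ Q = 3220·(2090 − 480)/(480 − 33.00) = 11600 L/s.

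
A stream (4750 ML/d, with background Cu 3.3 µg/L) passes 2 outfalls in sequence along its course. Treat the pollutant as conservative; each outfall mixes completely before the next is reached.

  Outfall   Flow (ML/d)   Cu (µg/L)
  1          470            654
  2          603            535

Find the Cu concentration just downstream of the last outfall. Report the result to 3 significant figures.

Below outfall 1: Q → 5220 ML/d, C = (4750·3.300 + 470.0·654.0)/5220 = 61.89 µg/L.
Below outfall 2: Q → 5823 ML/d, C = (5220·61.89 + 603.0·535.0)/5823 = 110.9 µg/L.

111 µg/L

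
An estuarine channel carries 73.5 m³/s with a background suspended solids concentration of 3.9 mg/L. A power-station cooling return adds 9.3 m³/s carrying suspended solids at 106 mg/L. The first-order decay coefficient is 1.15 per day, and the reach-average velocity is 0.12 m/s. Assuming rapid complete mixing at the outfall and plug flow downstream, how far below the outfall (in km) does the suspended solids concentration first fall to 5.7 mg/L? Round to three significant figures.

Mass balance: C = (73.50·3.900 + 9.300·106.0) / 82.80 = 1272/82.80 = 15.37 mg/L.
Set 15.37·exp(−k·t) = 5.7 → t = ln(15.37/5.7)/k = 74510 s = 20.70 h.
Distance = v·t = 0.12·74510 = 8942 m = 8.942 km.

8.94 km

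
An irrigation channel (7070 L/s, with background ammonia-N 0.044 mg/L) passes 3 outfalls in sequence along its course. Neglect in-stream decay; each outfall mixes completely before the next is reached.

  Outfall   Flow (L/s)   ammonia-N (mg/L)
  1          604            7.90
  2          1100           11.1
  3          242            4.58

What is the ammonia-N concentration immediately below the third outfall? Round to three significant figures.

Outfall 1: combined Q = 7674 L/s; C = (7070·0.04400 + 604.0·7.900)/7674 = 0.6623 mg/L.
Outfall 2: combined Q = 8774 L/s; C = (7674·0.6623 + 1100·11.10)/8774 = 1.971 mg/L.
Outfall 3: combined Q = 9016 L/s; C = (8774·1.971 + 242.0·4.580)/9016 = 2.041 mg/L.

2.04 mg/L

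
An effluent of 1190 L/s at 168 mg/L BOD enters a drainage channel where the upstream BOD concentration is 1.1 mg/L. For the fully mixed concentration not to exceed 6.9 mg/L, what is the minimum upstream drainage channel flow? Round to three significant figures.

Set C_mix = 6.9: (Q·1.100 + 1190·168.0) / (Q + 1190) = 6.9
→ Q = 1190·(168.0 − 6.9)/(6.9 − 1.100) = 33050 L/s.

33100 L/s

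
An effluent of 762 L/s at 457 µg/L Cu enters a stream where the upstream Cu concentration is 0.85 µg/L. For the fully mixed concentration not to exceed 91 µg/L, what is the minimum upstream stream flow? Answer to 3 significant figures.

3090 L/s

Set C_mix = 91: (Q·0.8500 + 762.0·457.0) / (Q + 762.0) = 91
→ Q = 762.0·(457.0 − 91)/(91 − 0.8500) = 3094 L/s.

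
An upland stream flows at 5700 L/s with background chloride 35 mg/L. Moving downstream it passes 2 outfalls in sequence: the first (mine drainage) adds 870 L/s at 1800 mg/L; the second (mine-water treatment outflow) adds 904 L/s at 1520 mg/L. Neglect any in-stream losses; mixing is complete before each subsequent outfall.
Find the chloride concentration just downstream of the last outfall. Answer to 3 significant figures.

420 mg/L

Below outfall 1: Q → 6570 L/s, C = (5700·35.00 + 870.0·1800)/6570 = 268.7 mg/L.
Below outfall 2: Q → 7474 L/s, C = (6570·268.7 + 904.0·1520)/7474 = 420.1 mg/L.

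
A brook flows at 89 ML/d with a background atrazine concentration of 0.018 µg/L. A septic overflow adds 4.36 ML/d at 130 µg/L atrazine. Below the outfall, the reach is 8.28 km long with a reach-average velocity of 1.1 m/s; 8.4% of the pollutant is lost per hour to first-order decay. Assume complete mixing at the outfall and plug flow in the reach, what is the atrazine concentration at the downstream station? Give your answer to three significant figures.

Flow-weighted average: C = (89.00·0.01800 + 4.360·130.0) / 93.36 = 568.4/93.36 = 6.088 µg/L.
Travel time t = 8.28·1000 / 1.1 = 7527 s = 2.091 h.
8.4%/h lost → k = −ln(1 − 0.084) = 0.08774 h⁻¹.
Applying C = C₀e^(−kt): 6.088 × 0.8324 = 5.068 µg/L.

5.07 µg/L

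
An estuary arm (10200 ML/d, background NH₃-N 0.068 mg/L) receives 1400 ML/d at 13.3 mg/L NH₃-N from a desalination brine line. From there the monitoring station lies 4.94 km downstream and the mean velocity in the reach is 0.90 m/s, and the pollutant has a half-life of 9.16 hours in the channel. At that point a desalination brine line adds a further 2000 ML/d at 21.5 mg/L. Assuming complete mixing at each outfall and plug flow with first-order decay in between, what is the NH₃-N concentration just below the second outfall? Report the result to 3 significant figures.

4.43 mg/L

Mixed concentration C = ΣQC/ΣQ = (10200·0.06800 + 1400·13.30) / 11600 = 19310/11600 = 1.665 mg/L; combined flow 11600 ML/d.
Travel time t = 4.94·1000 / 0.90 = 5489 s = 1.525 h.
Half-life 9.16 h → k = ln 2 / 9.16 = 0.07567 h⁻¹ = 1.816 d⁻¹.
First-order decay: C = 1.665·exp(−k·t) = 1.665·0.8910 = 1.484 mg/L.
Second outfall: C = (11600·1.484 + 2000·21.50)/13600 = 4.427 mg/L.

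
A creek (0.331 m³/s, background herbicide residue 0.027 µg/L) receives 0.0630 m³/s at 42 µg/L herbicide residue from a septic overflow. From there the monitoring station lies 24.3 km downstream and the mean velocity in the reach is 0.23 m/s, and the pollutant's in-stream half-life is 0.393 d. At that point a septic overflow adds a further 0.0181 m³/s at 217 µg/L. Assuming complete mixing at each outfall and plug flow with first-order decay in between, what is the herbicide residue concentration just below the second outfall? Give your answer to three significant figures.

After mixing, C = (0.3310·0.02700 + 0.06300·42.00) / 0.3940 = 2.655/0.3940 = 6.738 µg/L; combined flow 0.3940 m³/s.
Travel time t = 24.3·1000 / 0.23 = 105700 s = 29.35 h.
Half-life 0.393 d → k = ln 2 / 0.393 = 1.764 d⁻¹.
Decay over the reach: 6.738·exp(−kt) = 6.738·0.1157 = 0.7796 µg/L.
Second outfall: C = (0.3940·0.7796 + 0.01810·217.0)/0.4121 = 10.28 µg/L.

10.3 µg/L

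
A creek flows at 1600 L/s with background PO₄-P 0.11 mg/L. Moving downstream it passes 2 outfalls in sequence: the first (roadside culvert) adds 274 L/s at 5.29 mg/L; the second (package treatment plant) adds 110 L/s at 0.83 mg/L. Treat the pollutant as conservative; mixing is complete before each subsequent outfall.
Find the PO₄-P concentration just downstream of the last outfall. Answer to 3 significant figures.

Below outfall 1: Q → 1874 L/s, C = (1600·0.1100 + 274.0·5.290)/1874 = 0.8674 mg/L.
Below outfall 2: Q → 1984 L/s, C = (1874·0.8674 + 110.0·0.8300)/1984 = 0.8653 mg/L.

0.865 mg/L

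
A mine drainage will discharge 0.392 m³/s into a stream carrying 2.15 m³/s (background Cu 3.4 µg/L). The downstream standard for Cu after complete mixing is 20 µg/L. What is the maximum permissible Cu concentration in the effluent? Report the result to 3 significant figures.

111 µg/L

At the limit, (Qr·Cr + Qe·Cₑ)/(Qr + Qe) = 20:
Cₑ = (2.542·20 − 2.150·3.400) / 0.3920 = 111.0 µg/L.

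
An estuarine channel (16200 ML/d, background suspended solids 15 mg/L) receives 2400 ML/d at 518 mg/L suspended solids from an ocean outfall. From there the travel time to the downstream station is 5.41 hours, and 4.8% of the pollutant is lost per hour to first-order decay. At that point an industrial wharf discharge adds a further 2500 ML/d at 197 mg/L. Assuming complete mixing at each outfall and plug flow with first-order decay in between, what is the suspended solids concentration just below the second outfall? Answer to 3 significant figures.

77.3 mg/L

Mass balance: C = (16200·15.00 + 2400·518.0) / 18600 = 1486000/18600 = 79.90 mg/L; combined flow 18600 ML/d.
4.8%/h lost → k = −ln(1 − 0.048) = 0.04919 h⁻¹.
Applying C = C₀e^(−kt): 79.90 × 0.7663 = 61.23 mg/L.
Second outfall: C = (18600·61.23 + 2500·197.0)/21100 = 77.32 mg/L.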